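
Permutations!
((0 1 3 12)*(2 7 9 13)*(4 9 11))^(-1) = (0 12 3 1)(2 13 9 4 11 7)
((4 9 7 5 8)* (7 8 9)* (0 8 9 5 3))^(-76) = (9)(0 3 7 4 8)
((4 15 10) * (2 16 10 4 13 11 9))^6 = (16)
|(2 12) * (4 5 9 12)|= 5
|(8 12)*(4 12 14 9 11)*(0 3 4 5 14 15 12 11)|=21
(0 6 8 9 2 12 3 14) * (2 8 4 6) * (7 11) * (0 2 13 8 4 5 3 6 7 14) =(0 13 8 9 4 7 11 14 2 12 6 5 3) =[13, 1, 12, 0, 7, 3, 5, 11, 9, 4, 10, 14, 6, 8, 2]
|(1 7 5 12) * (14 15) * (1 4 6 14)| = 8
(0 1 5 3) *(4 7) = [1, 5, 2, 0, 7, 3, 6, 4] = (0 1 5 3)(4 7)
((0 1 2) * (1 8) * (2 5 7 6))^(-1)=((0 8 1 5 7 6 2))^(-1)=(0 2 6 7 5 1 8)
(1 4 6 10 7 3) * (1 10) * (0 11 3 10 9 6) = (0 11 3 9 6 1 4)(7 10) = [11, 4, 2, 9, 0, 5, 1, 10, 8, 6, 7, 3]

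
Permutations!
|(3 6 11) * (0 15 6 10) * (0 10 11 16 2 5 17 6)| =10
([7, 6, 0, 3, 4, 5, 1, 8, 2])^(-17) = [2, 6, 8, 3, 4, 5, 1, 0, 7]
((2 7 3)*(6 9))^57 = (6 9)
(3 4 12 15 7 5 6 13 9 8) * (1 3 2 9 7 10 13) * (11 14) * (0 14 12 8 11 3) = (0 14 3 4 8 2 9 11 12 15 10 13 7 5 6 1) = [14, 0, 9, 4, 8, 6, 1, 5, 2, 11, 13, 12, 15, 7, 3, 10]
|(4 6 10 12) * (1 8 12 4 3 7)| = |(1 8 12 3 7)(4 6 10)| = 15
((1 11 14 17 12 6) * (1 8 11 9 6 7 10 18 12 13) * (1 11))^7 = ((1 9 6 8)(7 10 18 12)(11 14 17 13))^7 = (1 8 6 9)(7 12 18 10)(11 13 17 14)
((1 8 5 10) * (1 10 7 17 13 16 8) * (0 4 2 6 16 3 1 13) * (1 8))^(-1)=(0 17 7 5 8 3 13 1 16 6 2 4)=((0 4 2 6 16 1 13 3 8 5 7 17))^(-1)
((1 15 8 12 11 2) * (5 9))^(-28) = ((1 15 8 12 11 2)(5 9))^(-28) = (1 8 11)(2 15 12)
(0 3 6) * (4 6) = (0 3 4 6) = [3, 1, 2, 4, 6, 5, 0]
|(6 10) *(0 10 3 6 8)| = 6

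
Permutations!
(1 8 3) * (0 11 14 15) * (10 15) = (0 11 14 10 15)(1 8 3) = [11, 8, 2, 1, 4, 5, 6, 7, 3, 9, 15, 14, 12, 13, 10, 0]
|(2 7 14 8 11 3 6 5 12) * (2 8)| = |(2 7 14)(3 6 5 12 8 11)| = 6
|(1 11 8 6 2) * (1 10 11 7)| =10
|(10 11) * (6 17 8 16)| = |(6 17 8 16)(10 11)| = 4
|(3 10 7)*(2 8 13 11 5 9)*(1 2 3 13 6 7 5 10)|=11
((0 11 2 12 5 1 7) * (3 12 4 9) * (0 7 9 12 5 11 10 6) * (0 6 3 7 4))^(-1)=(0 2 11 12 4 7 9 1 5 3 10)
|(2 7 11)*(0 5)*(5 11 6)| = |(0 11 2 7 6 5)| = 6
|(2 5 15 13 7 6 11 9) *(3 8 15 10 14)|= |(2 5 10 14 3 8 15 13 7 6 11 9)|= 12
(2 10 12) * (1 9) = [0, 9, 10, 3, 4, 5, 6, 7, 8, 1, 12, 11, 2] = (1 9)(2 10 12)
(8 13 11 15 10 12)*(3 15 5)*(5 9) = (3 15 10 12 8 13 11 9 5) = [0, 1, 2, 15, 4, 3, 6, 7, 13, 5, 12, 9, 8, 11, 14, 10]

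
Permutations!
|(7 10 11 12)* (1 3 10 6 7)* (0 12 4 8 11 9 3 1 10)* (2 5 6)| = 60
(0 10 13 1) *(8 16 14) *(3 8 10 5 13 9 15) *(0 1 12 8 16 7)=[5, 1, 2, 16, 4, 13, 6, 0, 7, 15, 9, 11, 8, 12, 10, 3, 14]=(0 5 13 12 8 7)(3 16 14 10 9 15)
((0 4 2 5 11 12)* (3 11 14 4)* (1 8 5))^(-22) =((0 3 11 12)(1 8 5 14 4 2))^(-22) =(0 11)(1 5 4)(2 8 14)(3 12)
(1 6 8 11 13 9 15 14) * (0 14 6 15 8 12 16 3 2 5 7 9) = (0 14 1 15 6 12 16 3 2 5 7 9 8 11 13) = [14, 15, 5, 2, 4, 7, 12, 9, 11, 8, 10, 13, 16, 0, 1, 6, 3]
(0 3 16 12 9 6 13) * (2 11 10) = (0 3 16 12 9 6 13)(2 11 10) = [3, 1, 11, 16, 4, 5, 13, 7, 8, 6, 2, 10, 9, 0, 14, 15, 12]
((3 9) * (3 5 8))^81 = (3 9 5 8)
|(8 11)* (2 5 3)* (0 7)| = |(0 7)(2 5 3)(8 11)| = 6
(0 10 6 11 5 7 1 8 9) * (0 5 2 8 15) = (0 10 6 11 2 8 9 5 7 1 15) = [10, 15, 8, 3, 4, 7, 11, 1, 9, 5, 6, 2, 12, 13, 14, 0]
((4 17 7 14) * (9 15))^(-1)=((4 17 7 14)(9 15))^(-1)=(4 14 7 17)(9 15)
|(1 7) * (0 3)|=2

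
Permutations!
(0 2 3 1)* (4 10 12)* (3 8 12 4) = (0 2 8 12 3 1)(4 10) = [2, 0, 8, 1, 10, 5, 6, 7, 12, 9, 4, 11, 3]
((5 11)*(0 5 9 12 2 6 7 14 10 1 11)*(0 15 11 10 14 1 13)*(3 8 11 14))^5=((0 5 15 14 3 8 11 9 12 2 6 7 1 10 13))^5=(0 8 6)(1 15 9)(2 13 3)(5 11 7)(10 14 12)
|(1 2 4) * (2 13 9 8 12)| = 7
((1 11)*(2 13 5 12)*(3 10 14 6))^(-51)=(1 11)(2 13 5 12)(3 10 14 6)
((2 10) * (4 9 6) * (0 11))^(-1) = (0 11)(2 10)(4 6 9)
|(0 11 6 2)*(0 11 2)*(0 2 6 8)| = |(0 6 2 11 8)| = 5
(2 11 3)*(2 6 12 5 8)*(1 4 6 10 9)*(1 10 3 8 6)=(1 4)(2 11 8)(5 6 12)(9 10)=[0, 4, 11, 3, 1, 6, 12, 7, 2, 10, 9, 8, 5]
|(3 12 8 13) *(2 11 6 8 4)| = |(2 11 6 8 13 3 12 4)| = 8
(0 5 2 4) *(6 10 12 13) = (0 5 2 4)(6 10 12 13) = [5, 1, 4, 3, 0, 2, 10, 7, 8, 9, 12, 11, 13, 6]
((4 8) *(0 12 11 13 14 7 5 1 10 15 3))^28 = (0 5 12 1 11 10 13 15 14 3 7)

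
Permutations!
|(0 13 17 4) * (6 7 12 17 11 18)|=9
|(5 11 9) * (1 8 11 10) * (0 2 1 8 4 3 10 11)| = |(0 2 1 4 3 10 8)(5 11 9)| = 21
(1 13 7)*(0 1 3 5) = (0 1 13 7 3 5) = [1, 13, 2, 5, 4, 0, 6, 3, 8, 9, 10, 11, 12, 7]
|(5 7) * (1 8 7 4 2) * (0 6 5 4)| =|(0 6 5)(1 8 7 4 2)| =15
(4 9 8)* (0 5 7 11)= (0 5 7 11)(4 9 8)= [5, 1, 2, 3, 9, 7, 6, 11, 4, 8, 10, 0]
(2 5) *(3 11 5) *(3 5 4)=(2 5)(3 11 4)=[0, 1, 5, 11, 3, 2, 6, 7, 8, 9, 10, 4]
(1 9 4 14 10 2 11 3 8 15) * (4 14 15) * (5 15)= [0, 9, 11, 8, 5, 15, 6, 7, 4, 14, 2, 3, 12, 13, 10, 1]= (1 9 14 10 2 11 3 8 4 5 15)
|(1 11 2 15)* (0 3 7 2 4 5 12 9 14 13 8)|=|(0 3 7 2 15 1 11 4 5 12 9 14 13 8)|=14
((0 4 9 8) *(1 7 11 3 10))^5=(11)(0 4 9 8)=((0 4 9 8)(1 7 11 3 10))^5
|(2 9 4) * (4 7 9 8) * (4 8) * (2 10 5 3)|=10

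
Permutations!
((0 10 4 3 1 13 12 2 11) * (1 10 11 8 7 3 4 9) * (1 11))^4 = ((0 1 13 12 2 8 7 3 10 9 11))^4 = (0 2 10 1 8 9 13 7 11 12 3)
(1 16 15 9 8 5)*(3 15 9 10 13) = (1 16 9 8 5)(3 15 10 13) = [0, 16, 2, 15, 4, 1, 6, 7, 5, 8, 13, 11, 12, 3, 14, 10, 9]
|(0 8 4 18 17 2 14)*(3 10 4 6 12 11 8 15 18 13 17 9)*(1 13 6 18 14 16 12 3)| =|(0 15 14)(1 13 17 2 16 12 11 8 18 9)(3 10 4 6)| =60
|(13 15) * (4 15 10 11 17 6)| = |(4 15 13 10 11 17 6)| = 7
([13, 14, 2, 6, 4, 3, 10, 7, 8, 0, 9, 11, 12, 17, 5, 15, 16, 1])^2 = [17, 5, 2, 10, 4, 6, 9, 7, 8, 13, 0, 11, 12, 1, 3, 15, 16, 14]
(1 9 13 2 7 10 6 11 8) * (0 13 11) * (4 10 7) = (0 13 2 4 10 6)(1 9 11 8) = [13, 9, 4, 3, 10, 5, 0, 7, 1, 11, 6, 8, 12, 2]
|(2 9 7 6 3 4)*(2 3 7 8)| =6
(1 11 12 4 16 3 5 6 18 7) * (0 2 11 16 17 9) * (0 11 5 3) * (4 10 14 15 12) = [2, 16, 5, 3, 17, 6, 18, 1, 8, 11, 14, 4, 10, 13, 15, 12, 0, 9, 7] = (0 2 5 6 18 7 1 16)(4 17 9 11)(10 14 15 12)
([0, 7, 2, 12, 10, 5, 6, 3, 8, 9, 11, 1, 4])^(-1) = (1 11 10 4 12 3 7)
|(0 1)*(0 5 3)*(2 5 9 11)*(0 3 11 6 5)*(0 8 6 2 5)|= 6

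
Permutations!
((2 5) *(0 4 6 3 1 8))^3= (0 3)(1 4)(2 5)(6 8)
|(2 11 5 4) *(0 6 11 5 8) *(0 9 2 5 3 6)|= 6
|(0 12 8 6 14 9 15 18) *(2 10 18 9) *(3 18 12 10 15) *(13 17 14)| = 13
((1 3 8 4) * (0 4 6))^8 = (0 1 8)(3 6 4)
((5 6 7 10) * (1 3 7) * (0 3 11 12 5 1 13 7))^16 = (13)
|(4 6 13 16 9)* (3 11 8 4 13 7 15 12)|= |(3 11 8 4 6 7 15 12)(9 13 16)|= 24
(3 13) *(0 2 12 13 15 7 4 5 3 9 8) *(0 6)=(0 2 12 13 9 8 6)(3 15 7 4 5)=[2, 1, 12, 15, 5, 3, 0, 4, 6, 8, 10, 11, 13, 9, 14, 7]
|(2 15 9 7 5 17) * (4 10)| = 6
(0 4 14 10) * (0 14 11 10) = (0 4 11 10 14) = [4, 1, 2, 3, 11, 5, 6, 7, 8, 9, 14, 10, 12, 13, 0]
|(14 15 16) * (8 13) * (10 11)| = |(8 13)(10 11)(14 15 16)| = 6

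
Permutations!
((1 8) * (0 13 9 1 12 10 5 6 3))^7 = ((0 13 9 1 8 12 10 5 6 3))^7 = (0 5 8 13 6 12 9 3 10 1)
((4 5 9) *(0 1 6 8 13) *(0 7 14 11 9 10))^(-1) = (0 10 5 4 9 11 14 7 13 8 6 1)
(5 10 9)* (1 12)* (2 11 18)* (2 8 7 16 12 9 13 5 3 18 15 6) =(1 9 3 18 8 7 16 12)(2 11 15 6)(5 10 13) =[0, 9, 11, 18, 4, 10, 2, 16, 7, 3, 13, 15, 1, 5, 14, 6, 12, 17, 8]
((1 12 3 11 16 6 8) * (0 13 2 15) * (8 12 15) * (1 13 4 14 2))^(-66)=(0 1 8 14)(2 4 15 13)(3 12 6 16 11)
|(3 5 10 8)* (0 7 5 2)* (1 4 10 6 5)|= 8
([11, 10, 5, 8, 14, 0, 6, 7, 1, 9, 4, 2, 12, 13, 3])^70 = (0 2)(1 3 4)(5 11)(8 14 10)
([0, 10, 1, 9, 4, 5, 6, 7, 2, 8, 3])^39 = (1 9)(2 3)(8 10)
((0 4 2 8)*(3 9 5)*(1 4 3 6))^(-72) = (9)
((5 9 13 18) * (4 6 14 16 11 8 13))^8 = (4 5 13 11 14)(6 9 18 8 16)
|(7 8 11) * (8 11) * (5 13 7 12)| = |(5 13 7 11 12)| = 5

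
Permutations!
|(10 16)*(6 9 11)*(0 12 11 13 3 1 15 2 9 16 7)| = 42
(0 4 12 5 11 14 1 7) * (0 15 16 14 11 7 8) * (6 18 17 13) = (0 4 12 5 7 15 16 14 1 8)(6 18 17 13) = [4, 8, 2, 3, 12, 7, 18, 15, 0, 9, 10, 11, 5, 6, 1, 16, 14, 13, 17]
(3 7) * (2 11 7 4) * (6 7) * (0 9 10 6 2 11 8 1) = (0 9 10 6 7 3 4 11 2 8 1) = [9, 0, 8, 4, 11, 5, 7, 3, 1, 10, 6, 2]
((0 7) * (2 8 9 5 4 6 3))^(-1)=((0 7)(2 8 9 5 4 6 3))^(-1)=(0 7)(2 3 6 4 5 9 8)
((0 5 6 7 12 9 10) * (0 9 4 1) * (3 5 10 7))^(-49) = ((0 10 9 7 12 4 1)(3 5 6))^(-49) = (12)(3 6 5)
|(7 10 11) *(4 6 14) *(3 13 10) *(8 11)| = 6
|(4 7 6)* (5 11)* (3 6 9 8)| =|(3 6 4 7 9 8)(5 11)| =6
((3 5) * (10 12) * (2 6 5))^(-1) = (2 3 5 6)(10 12)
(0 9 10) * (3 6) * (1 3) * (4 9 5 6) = (0 5 6 1 3 4 9 10) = [5, 3, 2, 4, 9, 6, 1, 7, 8, 10, 0]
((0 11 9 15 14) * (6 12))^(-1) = ((0 11 9 15 14)(6 12))^(-1) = (0 14 15 9 11)(6 12)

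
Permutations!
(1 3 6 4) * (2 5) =(1 3 6 4)(2 5) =[0, 3, 5, 6, 1, 2, 4]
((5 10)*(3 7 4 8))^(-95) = (3 7 4 8)(5 10)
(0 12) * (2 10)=(0 12)(2 10)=[12, 1, 10, 3, 4, 5, 6, 7, 8, 9, 2, 11, 0]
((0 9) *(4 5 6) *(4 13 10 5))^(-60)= ((0 9)(5 6 13 10))^(-60)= (13)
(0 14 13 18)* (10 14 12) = (0 12 10 14 13 18) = [12, 1, 2, 3, 4, 5, 6, 7, 8, 9, 14, 11, 10, 18, 13, 15, 16, 17, 0]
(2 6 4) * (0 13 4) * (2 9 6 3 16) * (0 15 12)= (0 13 4 9 6 15 12)(2 3 16)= [13, 1, 3, 16, 9, 5, 15, 7, 8, 6, 10, 11, 0, 4, 14, 12, 2]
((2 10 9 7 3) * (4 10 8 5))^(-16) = ((2 8 5 4 10 9 7 3))^(-16) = (10)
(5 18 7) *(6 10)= [0, 1, 2, 3, 4, 18, 10, 5, 8, 9, 6, 11, 12, 13, 14, 15, 16, 17, 7]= (5 18 7)(6 10)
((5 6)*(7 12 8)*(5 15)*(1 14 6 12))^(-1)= ((1 14 6 15 5 12 8 7))^(-1)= (1 7 8 12 5 15 6 14)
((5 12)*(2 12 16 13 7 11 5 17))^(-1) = (2 17 12)(5 11 7 13 16) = ((2 12 17)(5 16 13 7 11))^(-1)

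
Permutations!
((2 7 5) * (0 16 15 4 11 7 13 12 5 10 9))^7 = (0 9 10 7 11 4 15 16)(2 5 12 13)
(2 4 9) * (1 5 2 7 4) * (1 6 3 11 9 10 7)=(1 5 2 6 3 11 9)(4 10 7)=[0, 5, 6, 11, 10, 2, 3, 4, 8, 1, 7, 9]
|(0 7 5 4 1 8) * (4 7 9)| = |(0 9 4 1 8)(5 7)| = 10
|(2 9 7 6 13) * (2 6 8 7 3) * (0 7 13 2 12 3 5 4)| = |(0 7 8 13 6 2 9 5 4)(3 12)| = 18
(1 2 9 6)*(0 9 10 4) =[9, 2, 10, 3, 0, 5, 1, 7, 8, 6, 4] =(0 9 6 1 2 10 4)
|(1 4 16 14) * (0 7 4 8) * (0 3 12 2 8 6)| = |(0 7 4 16 14 1 6)(2 8 3 12)| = 28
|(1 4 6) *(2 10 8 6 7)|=7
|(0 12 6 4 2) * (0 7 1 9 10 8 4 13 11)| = 35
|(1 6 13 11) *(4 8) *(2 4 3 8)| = 4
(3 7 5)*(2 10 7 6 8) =[0, 1, 10, 6, 4, 3, 8, 5, 2, 9, 7] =(2 10 7 5 3 6 8)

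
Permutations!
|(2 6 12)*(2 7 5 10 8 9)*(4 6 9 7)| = 12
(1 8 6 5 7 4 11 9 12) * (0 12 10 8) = (0 12 1)(4 11 9 10 8 6 5 7) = [12, 0, 2, 3, 11, 7, 5, 4, 6, 10, 8, 9, 1]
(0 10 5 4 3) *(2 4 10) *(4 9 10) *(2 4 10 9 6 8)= (0 4 3)(2 6 8)(5 10)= [4, 1, 6, 0, 3, 10, 8, 7, 2, 9, 5]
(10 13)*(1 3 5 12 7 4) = (1 3 5 12 7 4)(10 13) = [0, 3, 2, 5, 1, 12, 6, 4, 8, 9, 13, 11, 7, 10]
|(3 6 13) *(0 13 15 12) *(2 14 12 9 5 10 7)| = 12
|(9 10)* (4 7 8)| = |(4 7 8)(9 10)| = 6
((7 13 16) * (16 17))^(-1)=(7 16 17 13)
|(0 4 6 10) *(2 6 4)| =|(0 2 6 10)| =4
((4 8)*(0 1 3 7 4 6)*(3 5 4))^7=((0 1 5 4 8 6)(3 7))^7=(0 1 5 4 8 6)(3 7)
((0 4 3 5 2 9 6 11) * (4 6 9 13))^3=(2 3 13 5 4)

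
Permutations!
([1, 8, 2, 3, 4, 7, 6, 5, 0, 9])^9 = [0, 1, 2, 3, 4, 7, 6, 5, 8, 9]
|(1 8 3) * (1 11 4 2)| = 6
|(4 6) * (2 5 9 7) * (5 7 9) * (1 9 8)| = 6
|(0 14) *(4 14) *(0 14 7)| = 3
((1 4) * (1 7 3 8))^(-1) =(1 8 3 7 4)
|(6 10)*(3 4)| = 2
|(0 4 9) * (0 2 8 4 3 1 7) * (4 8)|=12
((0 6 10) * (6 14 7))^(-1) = ((0 14 7 6 10))^(-1) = (0 10 6 7 14)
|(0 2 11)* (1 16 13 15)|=|(0 2 11)(1 16 13 15)|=12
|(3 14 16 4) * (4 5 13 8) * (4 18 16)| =15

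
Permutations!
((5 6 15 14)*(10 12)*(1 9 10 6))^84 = (1 6)(5 12)(9 15)(10 14)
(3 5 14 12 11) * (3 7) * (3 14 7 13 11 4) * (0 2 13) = (0 2 13 11)(3 5 7 14 12 4) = [2, 1, 13, 5, 3, 7, 6, 14, 8, 9, 10, 0, 4, 11, 12]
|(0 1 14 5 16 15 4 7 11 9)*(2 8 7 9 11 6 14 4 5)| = 60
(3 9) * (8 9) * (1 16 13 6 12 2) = (1 16 13 6 12 2)(3 8 9) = [0, 16, 1, 8, 4, 5, 12, 7, 9, 3, 10, 11, 2, 6, 14, 15, 13]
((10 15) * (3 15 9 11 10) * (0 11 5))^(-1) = (0 5 9 10 11)(3 15)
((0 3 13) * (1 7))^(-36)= (13)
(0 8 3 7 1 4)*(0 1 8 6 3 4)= (0 6 3 7 8 4 1)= [6, 0, 2, 7, 1, 5, 3, 8, 4]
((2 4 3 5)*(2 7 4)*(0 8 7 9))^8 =(0 8 7 4 3 5 9)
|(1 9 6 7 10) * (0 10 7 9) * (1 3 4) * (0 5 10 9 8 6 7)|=30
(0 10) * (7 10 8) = [8, 1, 2, 3, 4, 5, 6, 10, 7, 9, 0] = (0 8 7 10)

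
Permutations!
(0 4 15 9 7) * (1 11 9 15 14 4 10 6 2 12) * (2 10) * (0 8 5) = (15)(0 2 12 1 11 9 7 8 5)(4 14)(6 10) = [2, 11, 12, 3, 14, 0, 10, 8, 5, 7, 6, 9, 1, 13, 4, 15]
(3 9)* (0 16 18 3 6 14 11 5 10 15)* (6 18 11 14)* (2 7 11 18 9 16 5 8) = (0 5 10 15)(2 7 11 8)(3 16 18) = [5, 1, 7, 16, 4, 10, 6, 11, 2, 9, 15, 8, 12, 13, 14, 0, 18, 17, 3]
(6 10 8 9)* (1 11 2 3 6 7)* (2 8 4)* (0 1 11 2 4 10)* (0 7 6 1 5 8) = (0 5 8 9 6 7 11)(1 2 3) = [5, 2, 3, 1, 4, 8, 7, 11, 9, 6, 10, 0]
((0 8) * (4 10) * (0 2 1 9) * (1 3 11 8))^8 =((0 1 9)(2 3 11 8)(4 10))^8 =(11)(0 9 1)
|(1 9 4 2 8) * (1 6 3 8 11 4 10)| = 3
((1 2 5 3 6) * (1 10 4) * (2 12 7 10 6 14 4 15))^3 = (1 10 5 4 7 2 14 12 15 3)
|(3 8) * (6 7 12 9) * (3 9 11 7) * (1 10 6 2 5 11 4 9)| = |(1 10 6 3 8)(2 5 11 7 12 4 9)| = 35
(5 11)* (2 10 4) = (2 10 4)(5 11) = [0, 1, 10, 3, 2, 11, 6, 7, 8, 9, 4, 5]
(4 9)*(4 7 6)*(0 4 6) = (0 4 9 7) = [4, 1, 2, 3, 9, 5, 6, 0, 8, 7]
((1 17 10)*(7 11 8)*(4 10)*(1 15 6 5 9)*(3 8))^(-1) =((1 17 4 10 15 6 5 9)(3 8 7 11))^(-1) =(1 9 5 6 15 10 4 17)(3 11 7 8)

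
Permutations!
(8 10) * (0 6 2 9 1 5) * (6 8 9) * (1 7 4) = (0 8 10 9 7 4 1 5)(2 6) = [8, 5, 6, 3, 1, 0, 2, 4, 10, 7, 9]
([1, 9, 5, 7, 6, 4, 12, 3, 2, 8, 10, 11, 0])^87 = (0 4 8)(1 6 2)(3 7)(5 9 12)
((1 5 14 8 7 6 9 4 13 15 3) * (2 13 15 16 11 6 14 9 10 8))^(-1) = ((1 5 9 4 15 3)(2 13 16 11 6 10 8 7 14))^(-1) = (1 3 15 4 9 5)(2 14 7 8 10 6 11 16 13)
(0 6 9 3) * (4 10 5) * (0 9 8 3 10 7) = (0 6 8 3 9 10 5 4 7) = [6, 1, 2, 9, 7, 4, 8, 0, 3, 10, 5]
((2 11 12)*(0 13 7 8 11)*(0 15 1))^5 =(0 12 13 2 7 15 8 1 11)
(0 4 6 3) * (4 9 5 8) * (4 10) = [9, 1, 2, 0, 6, 8, 3, 7, 10, 5, 4] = (0 9 5 8 10 4 6 3)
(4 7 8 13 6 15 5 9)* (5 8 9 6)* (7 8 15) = (15)(4 8 13 5 6 7 9) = [0, 1, 2, 3, 8, 6, 7, 9, 13, 4, 10, 11, 12, 5, 14, 15]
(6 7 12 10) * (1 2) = [0, 2, 1, 3, 4, 5, 7, 12, 8, 9, 6, 11, 10] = (1 2)(6 7 12 10)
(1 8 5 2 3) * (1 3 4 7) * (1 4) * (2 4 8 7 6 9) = (1 7 8 5 4 6 9 2) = [0, 7, 1, 3, 6, 4, 9, 8, 5, 2]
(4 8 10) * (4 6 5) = (4 8 10 6 5) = [0, 1, 2, 3, 8, 4, 5, 7, 10, 9, 6]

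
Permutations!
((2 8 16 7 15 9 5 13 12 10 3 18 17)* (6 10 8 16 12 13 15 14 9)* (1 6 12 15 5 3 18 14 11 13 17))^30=(1 10)(6 18)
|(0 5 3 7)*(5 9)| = 5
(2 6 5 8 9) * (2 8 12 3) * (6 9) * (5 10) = (2 9 8 6 10 5 12 3) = [0, 1, 9, 2, 4, 12, 10, 7, 6, 8, 5, 11, 3]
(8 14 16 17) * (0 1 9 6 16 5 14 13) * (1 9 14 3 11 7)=(0 9 6 16 17 8 13)(1 14 5 3 11 7)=[9, 14, 2, 11, 4, 3, 16, 1, 13, 6, 10, 7, 12, 0, 5, 15, 17, 8]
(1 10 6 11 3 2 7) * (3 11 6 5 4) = (11)(1 10 5 4 3 2 7) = [0, 10, 7, 2, 3, 4, 6, 1, 8, 9, 5, 11]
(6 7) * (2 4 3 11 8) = (2 4 3 11 8)(6 7) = [0, 1, 4, 11, 3, 5, 7, 6, 2, 9, 10, 8]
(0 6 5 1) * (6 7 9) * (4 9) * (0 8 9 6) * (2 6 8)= (0 7 4 8 9)(1 2 6 5)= [7, 2, 6, 3, 8, 1, 5, 4, 9, 0]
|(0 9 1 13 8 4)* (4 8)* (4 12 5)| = 7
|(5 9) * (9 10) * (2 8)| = |(2 8)(5 10 9)| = 6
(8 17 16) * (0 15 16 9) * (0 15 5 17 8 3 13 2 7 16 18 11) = [5, 1, 7, 13, 4, 17, 6, 16, 8, 15, 10, 0, 12, 2, 14, 18, 3, 9, 11] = (0 5 17 9 15 18 11)(2 7 16 3 13)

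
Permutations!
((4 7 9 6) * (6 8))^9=(4 6 8 9 7)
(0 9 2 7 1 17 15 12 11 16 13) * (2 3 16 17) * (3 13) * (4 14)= [9, 2, 7, 16, 14, 5, 6, 1, 8, 13, 10, 17, 11, 0, 4, 12, 3, 15]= (0 9 13)(1 2 7)(3 16)(4 14)(11 17 15 12)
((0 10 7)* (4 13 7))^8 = (0 13 10 7 4)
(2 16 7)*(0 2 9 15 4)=(0 2 16 7 9 15 4)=[2, 1, 16, 3, 0, 5, 6, 9, 8, 15, 10, 11, 12, 13, 14, 4, 7]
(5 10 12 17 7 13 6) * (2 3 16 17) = (2 3 16 17 7 13 6 5 10 12) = [0, 1, 3, 16, 4, 10, 5, 13, 8, 9, 12, 11, 2, 6, 14, 15, 17, 7]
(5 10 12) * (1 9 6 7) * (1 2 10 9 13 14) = (1 13 14)(2 10 12 5 9 6 7) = [0, 13, 10, 3, 4, 9, 7, 2, 8, 6, 12, 11, 5, 14, 1]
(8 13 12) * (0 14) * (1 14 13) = (0 13 12 8 1 14) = [13, 14, 2, 3, 4, 5, 6, 7, 1, 9, 10, 11, 8, 12, 0]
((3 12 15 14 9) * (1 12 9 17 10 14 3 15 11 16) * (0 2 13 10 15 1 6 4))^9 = (0 1 10 16 15)(2 12 14 6 3)(4 9 13 11 17)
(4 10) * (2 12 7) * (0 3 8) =(0 3 8)(2 12 7)(4 10) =[3, 1, 12, 8, 10, 5, 6, 2, 0, 9, 4, 11, 7]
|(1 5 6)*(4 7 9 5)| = 6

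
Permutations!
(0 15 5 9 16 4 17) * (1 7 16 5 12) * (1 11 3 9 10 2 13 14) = [15, 7, 13, 9, 17, 10, 6, 16, 8, 5, 2, 3, 11, 14, 1, 12, 4, 0] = (0 15 12 11 3 9 5 10 2 13 14 1 7 16 4 17)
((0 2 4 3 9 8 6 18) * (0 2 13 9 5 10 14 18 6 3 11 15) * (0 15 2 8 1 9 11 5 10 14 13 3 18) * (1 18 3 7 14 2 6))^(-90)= ((0 7 14)(1 9 18 8 3 10 13 11 6)(2 4 5))^(-90)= (18)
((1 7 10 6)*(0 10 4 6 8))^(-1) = (0 8 10)(1 6 4 7)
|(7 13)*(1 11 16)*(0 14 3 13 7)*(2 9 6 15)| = 12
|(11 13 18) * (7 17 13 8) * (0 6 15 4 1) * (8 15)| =|(0 6 8 7 17 13 18 11 15 4 1)| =11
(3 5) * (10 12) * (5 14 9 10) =[0, 1, 2, 14, 4, 3, 6, 7, 8, 10, 12, 11, 5, 13, 9] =(3 14 9 10 12 5)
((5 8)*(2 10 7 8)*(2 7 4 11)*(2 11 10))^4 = (11)(5 7 8)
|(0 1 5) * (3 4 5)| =|(0 1 3 4 5)| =5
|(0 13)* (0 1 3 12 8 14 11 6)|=9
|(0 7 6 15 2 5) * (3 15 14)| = |(0 7 6 14 3 15 2 5)| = 8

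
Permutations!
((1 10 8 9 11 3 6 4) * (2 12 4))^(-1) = (1 4 12 2 6 3 11 9 8 10)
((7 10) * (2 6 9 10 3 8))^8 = (2 6 9 10 7 3 8)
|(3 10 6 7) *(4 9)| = 4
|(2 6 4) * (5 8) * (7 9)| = 6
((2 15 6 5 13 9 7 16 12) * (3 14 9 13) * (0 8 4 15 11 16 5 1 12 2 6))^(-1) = ((0 8 4 15)(1 12 6)(2 11 16)(3 14 9 7 5))^(-1) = (0 15 4 8)(1 6 12)(2 16 11)(3 5 7 9 14)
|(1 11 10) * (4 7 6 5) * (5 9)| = 15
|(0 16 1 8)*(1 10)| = 5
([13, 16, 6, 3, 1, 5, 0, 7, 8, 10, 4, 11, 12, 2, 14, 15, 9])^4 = (1 4 10 9 16)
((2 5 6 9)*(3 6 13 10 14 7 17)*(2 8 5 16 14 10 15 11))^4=((2 16 14 7 17 3 6 9 8 5 13 15 11))^4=(2 17 8 11 7 9 15 14 6 13 16 3 5)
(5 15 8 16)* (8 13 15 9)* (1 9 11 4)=(1 9 8 16 5 11 4)(13 15)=[0, 9, 2, 3, 1, 11, 6, 7, 16, 8, 10, 4, 12, 15, 14, 13, 5]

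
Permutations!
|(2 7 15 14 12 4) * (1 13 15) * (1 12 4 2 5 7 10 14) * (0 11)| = 42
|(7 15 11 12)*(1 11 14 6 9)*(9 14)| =6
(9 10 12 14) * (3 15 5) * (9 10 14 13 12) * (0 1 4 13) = (0 1 4 13 12)(3 15 5)(9 14 10) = [1, 4, 2, 15, 13, 3, 6, 7, 8, 14, 9, 11, 0, 12, 10, 5]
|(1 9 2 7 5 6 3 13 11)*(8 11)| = |(1 9 2 7 5 6 3 13 8 11)| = 10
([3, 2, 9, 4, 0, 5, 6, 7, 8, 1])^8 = [4, 9, 1, 0, 3, 5, 6, 7, 8, 2]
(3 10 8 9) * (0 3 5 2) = [3, 1, 0, 10, 4, 2, 6, 7, 9, 5, 8] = (0 3 10 8 9 5 2)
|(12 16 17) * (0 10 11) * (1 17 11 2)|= 8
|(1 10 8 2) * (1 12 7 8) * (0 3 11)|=|(0 3 11)(1 10)(2 12 7 8)|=12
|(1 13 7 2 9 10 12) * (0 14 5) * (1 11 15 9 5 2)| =|(0 14 2 5)(1 13 7)(9 10 12 11 15)| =60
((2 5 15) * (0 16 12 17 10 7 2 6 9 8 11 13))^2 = ((0 16 12 17 10 7 2 5 15 6 9 8 11 13))^2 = (0 12 10 2 15 9 11)(5 6 8 13 16 17 7)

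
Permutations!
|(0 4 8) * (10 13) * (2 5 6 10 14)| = |(0 4 8)(2 5 6 10 13 14)| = 6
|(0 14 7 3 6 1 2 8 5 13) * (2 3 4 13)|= 15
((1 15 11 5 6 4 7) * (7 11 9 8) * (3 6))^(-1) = (1 7 8 9 15)(3 5 11 4 6)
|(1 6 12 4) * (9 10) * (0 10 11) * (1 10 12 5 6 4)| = 14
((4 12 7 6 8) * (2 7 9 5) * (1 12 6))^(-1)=(1 7 2 5 9 12)(4 8 6)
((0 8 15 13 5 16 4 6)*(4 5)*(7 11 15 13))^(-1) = ((0 8 13 4 6)(5 16)(7 11 15))^(-1) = (0 6 4 13 8)(5 16)(7 15 11)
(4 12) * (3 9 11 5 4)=[0, 1, 2, 9, 12, 4, 6, 7, 8, 11, 10, 5, 3]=(3 9 11 5 4 12)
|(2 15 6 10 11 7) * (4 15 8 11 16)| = |(2 8 11 7)(4 15 6 10 16)| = 20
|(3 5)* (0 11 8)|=|(0 11 8)(3 5)|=6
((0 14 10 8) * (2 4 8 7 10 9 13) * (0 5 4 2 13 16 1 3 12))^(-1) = ((0 14 9 16 1 3 12)(4 8 5)(7 10))^(-1) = (0 12 3 1 16 9 14)(4 5 8)(7 10)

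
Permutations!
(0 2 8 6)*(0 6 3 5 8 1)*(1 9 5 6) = (0 2 9 5 8 3 6 1) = [2, 0, 9, 6, 4, 8, 1, 7, 3, 5]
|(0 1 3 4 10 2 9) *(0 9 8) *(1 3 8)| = |(0 3 4 10 2 1 8)| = 7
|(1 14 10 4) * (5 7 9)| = 12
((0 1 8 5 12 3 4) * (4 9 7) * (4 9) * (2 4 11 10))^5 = (0 3)(1 11)(2 5)(4 12)(7 9)(8 10)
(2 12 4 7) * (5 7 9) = (2 12 4 9 5 7) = [0, 1, 12, 3, 9, 7, 6, 2, 8, 5, 10, 11, 4]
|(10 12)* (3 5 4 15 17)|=10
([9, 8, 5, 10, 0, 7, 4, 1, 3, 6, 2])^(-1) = [4, 7, 10, 8, 6, 2, 9, 5, 1, 0, 3]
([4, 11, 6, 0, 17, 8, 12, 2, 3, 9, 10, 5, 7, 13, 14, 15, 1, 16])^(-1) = [3, 16, 7, 8, 0, 11, 2, 12, 5, 9, 10, 1, 6, 13, 14, 15, 17, 4]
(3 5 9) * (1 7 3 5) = [0, 7, 2, 1, 4, 9, 6, 3, 8, 5] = (1 7 3)(5 9)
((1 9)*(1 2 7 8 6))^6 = (9)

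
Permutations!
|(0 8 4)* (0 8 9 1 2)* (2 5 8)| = 7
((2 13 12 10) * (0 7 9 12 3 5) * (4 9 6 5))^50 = (0 6)(2 13 3 4 9 12 10)(5 7)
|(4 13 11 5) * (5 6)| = 5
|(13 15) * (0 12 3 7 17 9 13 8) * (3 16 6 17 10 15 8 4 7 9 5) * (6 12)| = |(0 6 17 5 3 9 13 8)(4 7 10 15)(12 16)| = 8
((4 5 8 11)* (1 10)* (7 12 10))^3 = ((1 7 12 10)(4 5 8 11))^3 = (1 10 12 7)(4 11 8 5)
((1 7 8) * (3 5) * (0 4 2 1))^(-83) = (0 4 2 1 7 8)(3 5)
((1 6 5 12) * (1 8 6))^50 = (5 8)(6 12)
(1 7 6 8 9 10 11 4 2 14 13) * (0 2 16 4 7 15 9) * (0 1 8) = (0 2 14 13 8 1 15 9 10 11 7 6)(4 16) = [2, 15, 14, 3, 16, 5, 0, 6, 1, 10, 11, 7, 12, 8, 13, 9, 4]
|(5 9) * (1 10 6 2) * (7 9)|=|(1 10 6 2)(5 7 9)|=12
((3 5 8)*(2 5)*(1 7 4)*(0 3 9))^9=(0 5)(2 9)(3 8)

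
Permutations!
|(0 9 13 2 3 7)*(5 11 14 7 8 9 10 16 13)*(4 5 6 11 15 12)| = 12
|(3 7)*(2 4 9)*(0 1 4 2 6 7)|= |(0 1 4 9 6 7 3)|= 7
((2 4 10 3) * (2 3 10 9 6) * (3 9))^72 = ((10)(2 4 3 9 6))^72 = (10)(2 3 6 4 9)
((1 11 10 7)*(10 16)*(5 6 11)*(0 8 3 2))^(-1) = ((0 8 3 2)(1 5 6 11 16 10 7))^(-1) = (0 2 3 8)(1 7 10 16 11 6 5)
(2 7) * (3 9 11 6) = (2 7)(3 9 11 6) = [0, 1, 7, 9, 4, 5, 3, 2, 8, 11, 10, 6]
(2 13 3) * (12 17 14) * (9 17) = (2 13 3)(9 17 14 12) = [0, 1, 13, 2, 4, 5, 6, 7, 8, 17, 10, 11, 9, 3, 12, 15, 16, 14]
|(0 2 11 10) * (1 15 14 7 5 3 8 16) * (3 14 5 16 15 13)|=36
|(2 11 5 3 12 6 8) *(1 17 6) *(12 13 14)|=11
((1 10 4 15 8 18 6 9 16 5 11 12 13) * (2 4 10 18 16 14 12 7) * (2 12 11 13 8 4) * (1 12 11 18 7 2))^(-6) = (1 11)(2 7)(5 16 8 12 13)(6 14)(9 18)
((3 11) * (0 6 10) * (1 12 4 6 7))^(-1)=(0 10 6 4 12 1 7)(3 11)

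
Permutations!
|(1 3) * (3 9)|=3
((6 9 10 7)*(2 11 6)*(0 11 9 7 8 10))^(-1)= (0 9 2 7 6 11)(8 10)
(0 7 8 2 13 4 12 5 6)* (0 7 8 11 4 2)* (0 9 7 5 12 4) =(0 8 9 7 11)(2 13)(5 6) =[8, 1, 13, 3, 4, 6, 5, 11, 9, 7, 10, 0, 12, 2]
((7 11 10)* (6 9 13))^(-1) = ((6 9 13)(7 11 10))^(-1) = (6 13 9)(7 10 11)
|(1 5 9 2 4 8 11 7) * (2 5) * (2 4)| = 10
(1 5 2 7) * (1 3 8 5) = (2 7 3 8 5) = [0, 1, 7, 8, 4, 2, 6, 3, 5]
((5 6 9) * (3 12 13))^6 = ((3 12 13)(5 6 9))^6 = (13)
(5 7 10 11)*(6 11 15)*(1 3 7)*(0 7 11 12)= (0 7 10 15 6 12)(1 3 11 5)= [7, 3, 2, 11, 4, 1, 12, 10, 8, 9, 15, 5, 0, 13, 14, 6]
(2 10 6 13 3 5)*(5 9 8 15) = [0, 1, 10, 9, 4, 2, 13, 7, 15, 8, 6, 11, 12, 3, 14, 5] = (2 10 6 13 3 9 8 15 5)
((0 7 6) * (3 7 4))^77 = ((0 4 3 7 6))^77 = (0 3 6 4 7)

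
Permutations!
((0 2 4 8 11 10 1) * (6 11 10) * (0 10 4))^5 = (0 2)(1 10)(4 8)(6 11)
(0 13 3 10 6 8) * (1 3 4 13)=[1, 3, 2, 10, 13, 5, 8, 7, 0, 9, 6, 11, 12, 4]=(0 1 3 10 6 8)(4 13)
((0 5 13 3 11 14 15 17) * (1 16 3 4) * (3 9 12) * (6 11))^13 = (0 17 15 14 11 6 3 12 9 16 1 4 13 5)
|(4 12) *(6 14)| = 2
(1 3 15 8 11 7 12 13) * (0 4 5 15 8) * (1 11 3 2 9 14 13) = (0 4 5 15)(1 2 9 14 13 11 7 12)(3 8) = [4, 2, 9, 8, 5, 15, 6, 12, 3, 14, 10, 7, 1, 11, 13, 0]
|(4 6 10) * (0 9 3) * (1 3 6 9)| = 12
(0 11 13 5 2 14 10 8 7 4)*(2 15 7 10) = (0 11 13 5 15 7 4)(2 14)(8 10) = [11, 1, 14, 3, 0, 15, 6, 4, 10, 9, 8, 13, 12, 5, 2, 7]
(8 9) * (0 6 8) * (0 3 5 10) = [6, 1, 2, 5, 4, 10, 8, 7, 9, 3, 0] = (0 6 8 9 3 5 10)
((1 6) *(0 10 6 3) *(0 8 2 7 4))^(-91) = (0 4 7 2 8 3 1 6 10)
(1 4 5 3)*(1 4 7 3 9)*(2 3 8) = [0, 7, 3, 4, 5, 9, 6, 8, 2, 1] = (1 7 8 2 3 4 5 9)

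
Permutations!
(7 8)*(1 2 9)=(1 2 9)(7 8)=[0, 2, 9, 3, 4, 5, 6, 8, 7, 1]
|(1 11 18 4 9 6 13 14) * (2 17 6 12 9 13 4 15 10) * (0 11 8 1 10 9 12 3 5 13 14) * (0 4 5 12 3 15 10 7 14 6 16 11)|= |(1 8)(2 17 16 11 18 10)(3 12)(4 6 5 13)(7 14)(9 15)|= 12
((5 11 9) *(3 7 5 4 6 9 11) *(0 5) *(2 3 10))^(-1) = (11)(0 7 3 2 10 5)(4 9 6)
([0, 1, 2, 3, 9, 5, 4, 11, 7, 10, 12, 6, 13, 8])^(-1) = [0, 1, 2, 3, 6, 5, 11, 8, 13, 4, 9, 7, 10, 12]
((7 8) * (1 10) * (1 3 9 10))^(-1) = (3 10 9)(7 8)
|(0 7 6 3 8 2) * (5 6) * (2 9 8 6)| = 4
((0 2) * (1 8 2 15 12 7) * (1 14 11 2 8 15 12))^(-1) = ((0 12 7 14 11 2)(1 15))^(-1) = (0 2 11 14 7 12)(1 15)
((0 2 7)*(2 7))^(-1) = (0 7)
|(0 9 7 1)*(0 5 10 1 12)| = 12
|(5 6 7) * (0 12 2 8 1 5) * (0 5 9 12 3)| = 30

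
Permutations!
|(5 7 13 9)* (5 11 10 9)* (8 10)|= |(5 7 13)(8 10 9 11)|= 12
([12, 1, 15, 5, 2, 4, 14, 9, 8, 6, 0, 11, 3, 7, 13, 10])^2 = (0 3 4 15)(2 10 12 5)(6 13 9 14 7)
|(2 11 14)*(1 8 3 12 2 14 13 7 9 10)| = 10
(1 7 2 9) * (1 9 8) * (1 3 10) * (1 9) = [0, 7, 8, 10, 4, 5, 6, 2, 3, 1, 9] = (1 7 2 8 3 10 9)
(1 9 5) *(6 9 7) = (1 7 6 9 5) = [0, 7, 2, 3, 4, 1, 9, 6, 8, 5]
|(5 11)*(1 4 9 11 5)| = 4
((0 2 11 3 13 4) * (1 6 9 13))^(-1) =(0 4 13 9 6 1 3 11 2)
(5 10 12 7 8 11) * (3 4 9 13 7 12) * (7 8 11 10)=(3 4 9 13 8 10)(5 7 11)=[0, 1, 2, 4, 9, 7, 6, 11, 10, 13, 3, 5, 12, 8]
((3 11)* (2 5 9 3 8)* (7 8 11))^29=(11)(2 8 7 3 9 5)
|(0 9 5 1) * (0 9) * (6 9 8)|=5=|(1 8 6 9 5)|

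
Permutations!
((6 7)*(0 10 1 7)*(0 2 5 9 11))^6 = ((0 10 1 7 6 2 5 9 11))^6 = (0 5 7)(1 11 2)(6 10 9)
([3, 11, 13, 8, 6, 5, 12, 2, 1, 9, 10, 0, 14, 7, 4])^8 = (14)(0 1 3 11 8)(2 7 13)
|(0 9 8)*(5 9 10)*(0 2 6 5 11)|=|(0 10 11)(2 6 5 9 8)|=15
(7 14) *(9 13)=(7 14)(9 13)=[0, 1, 2, 3, 4, 5, 6, 14, 8, 13, 10, 11, 12, 9, 7]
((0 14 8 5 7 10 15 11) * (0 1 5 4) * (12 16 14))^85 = ((0 12 16 14 8 4)(1 5 7 10 15 11))^85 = (0 12 16 14 8 4)(1 5 7 10 15 11)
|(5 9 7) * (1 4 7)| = 5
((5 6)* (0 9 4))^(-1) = (0 4 9)(5 6)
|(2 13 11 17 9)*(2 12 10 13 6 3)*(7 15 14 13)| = |(2 6 3)(7 15 14 13 11 17 9 12 10)| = 9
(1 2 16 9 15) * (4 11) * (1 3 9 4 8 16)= (1 2)(3 9 15)(4 11 8 16)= [0, 2, 1, 9, 11, 5, 6, 7, 16, 15, 10, 8, 12, 13, 14, 3, 4]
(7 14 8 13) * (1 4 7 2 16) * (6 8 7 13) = (1 4 13 2 16)(6 8)(7 14) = [0, 4, 16, 3, 13, 5, 8, 14, 6, 9, 10, 11, 12, 2, 7, 15, 1]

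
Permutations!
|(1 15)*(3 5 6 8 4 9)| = 6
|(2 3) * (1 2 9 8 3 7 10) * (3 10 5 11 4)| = 10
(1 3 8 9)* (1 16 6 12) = (1 3 8 9 16 6 12) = [0, 3, 2, 8, 4, 5, 12, 7, 9, 16, 10, 11, 1, 13, 14, 15, 6]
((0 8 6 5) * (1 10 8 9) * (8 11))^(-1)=(0 5 6 8 11 10 1 9)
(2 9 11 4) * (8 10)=(2 9 11 4)(8 10)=[0, 1, 9, 3, 2, 5, 6, 7, 10, 11, 8, 4]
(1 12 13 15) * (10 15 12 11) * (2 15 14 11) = (1 2 15)(10 14 11)(12 13) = [0, 2, 15, 3, 4, 5, 6, 7, 8, 9, 14, 10, 13, 12, 11, 1]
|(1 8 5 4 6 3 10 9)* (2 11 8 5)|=21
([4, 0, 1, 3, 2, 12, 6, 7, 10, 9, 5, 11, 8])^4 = (12)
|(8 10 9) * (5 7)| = 6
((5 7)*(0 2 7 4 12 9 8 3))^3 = (0 5 9)(2 4 8)(3 7 12)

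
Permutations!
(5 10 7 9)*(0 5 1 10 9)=(0 5 9 1 10 7)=[5, 10, 2, 3, 4, 9, 6, 0, 8, 1, 7]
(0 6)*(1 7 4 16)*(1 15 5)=(0 6)(1 7 4 16 15 5)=[6, 7, 2, 3, 16, 1, 0, 4, 8, 9, 10, 11, 12, 13, 14, 5, 15]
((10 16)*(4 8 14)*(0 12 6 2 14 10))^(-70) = ((0 12 6 2 14 4 8 10 16))^(-70) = (0 6 14 8 16 12 2 4 10)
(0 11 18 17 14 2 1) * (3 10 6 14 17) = (0 11 18 3 10 6 14 2 1) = [11, 0, 1, 10, 4, 5, 14, 7, 8, 9, 6, 18, 12, 13, 2, 15, 16, 17, 3]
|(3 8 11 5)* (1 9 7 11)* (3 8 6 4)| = |(1 9 7 11 5 8)(3 6 4)| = 6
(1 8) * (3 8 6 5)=[0, 6, 2, 8, 4, 3, 5, 7, 1]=(1 6 5 3 8)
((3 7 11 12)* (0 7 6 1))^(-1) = ((0 7 11 12 3 6 1))^(-1) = (0 1 6 3 12 11 7)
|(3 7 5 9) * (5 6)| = |(3 7 6 5 9)| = 5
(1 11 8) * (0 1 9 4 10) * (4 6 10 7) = [1, 11, 2, 3, 7, 5, 10, 4, 9, 6, 0, 8] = (0 1 11 8 9 6 10)(4 7)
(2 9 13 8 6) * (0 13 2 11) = (0 13 8 6 11)(2 9) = [13, 1, 9, 3, 4, 5, 11, 7, 6, 2, 10, 0, 12, 8]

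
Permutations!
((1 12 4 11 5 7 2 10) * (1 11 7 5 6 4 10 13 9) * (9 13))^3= ((13)(1 12 10 11 6 4 7 2 9))^3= (13)(1 11 7)(2 12 6)(4 9 10)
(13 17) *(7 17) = (7 17 13) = [0, 1, 2, 3, 4, 5, 6, 17, 8, 9, 10, 11, 12, 7, 14, 15, 16, 13]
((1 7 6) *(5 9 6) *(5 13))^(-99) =((1 7 13 5 9 6))^(-99) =(1 5)(6 13)(7 9)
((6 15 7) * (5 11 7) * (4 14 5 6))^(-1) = (4 7 11 5 14)(6 15)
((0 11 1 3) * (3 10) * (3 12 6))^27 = (0 3 6 12 10 1 11)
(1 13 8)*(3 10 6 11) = [0, 13, 2, 10, 4, 5, 11, 7, 1, 9, 6, 3, 12, 8] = (1 13 8)(3 10 6 11)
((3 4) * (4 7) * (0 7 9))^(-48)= (0 4 9 7 3)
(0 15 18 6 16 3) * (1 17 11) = (0 15 18 6 16 3)(1 17 11) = [15, 17, 2, 0, 4, 5, 16, 7, 8, 9, 10, 1, 12, 13, 14, 18, 3, 11, 6]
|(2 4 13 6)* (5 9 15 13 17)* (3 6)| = |(2 4 17 5 9 15 13 3 6)| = 9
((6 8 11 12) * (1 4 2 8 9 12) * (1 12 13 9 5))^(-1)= ((1 4 2 8 11 12 6 5)(9 13))^(-1)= (1 5 6 12 11 8 2 4)(9 13)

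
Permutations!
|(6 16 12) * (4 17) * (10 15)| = |(4 17)(6 16 12)(10 15)| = 6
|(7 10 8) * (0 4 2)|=|(0 4 2)(7 10 8)|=3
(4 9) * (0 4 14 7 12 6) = (0 4 9 14 7 12 6) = [4, 1, 2, 3, 9, 5, 0, 12, 8, 14, 10, 11, 6, 13, 7]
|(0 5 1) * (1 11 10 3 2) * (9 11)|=8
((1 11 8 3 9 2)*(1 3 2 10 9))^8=((1 11 8 2 3)(9 10))^8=(1 2 11 3 8)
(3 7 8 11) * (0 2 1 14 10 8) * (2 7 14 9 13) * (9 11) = (0 7)(1 11 3 14 10 8 9 13 2) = [7, 11, 1, 14, 4, 5, 6, 0, 9, 13, 8, 3, 12, 2, 10]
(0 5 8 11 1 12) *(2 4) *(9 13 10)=[5, 12, 4, 3, 2, 8, 6, 7, 11, 13, 9, 1, 0, 10]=(0 5 8 11 1 12)(2 4)(9 13 10)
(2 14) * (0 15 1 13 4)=(0 15 1 13 4)(2 14)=[15, 13, 14, 3, 0, 5, 6, 7, 8, 9, 10, 11, 12, 4, 2, 1]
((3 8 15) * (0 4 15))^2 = (0 15 8 4 3)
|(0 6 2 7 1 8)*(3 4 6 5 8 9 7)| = 12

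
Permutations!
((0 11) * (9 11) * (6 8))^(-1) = (0 11 9)(6 8)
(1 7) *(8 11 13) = (1 7)(8 11 13) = [0, 7, 2, 3, 4, 5, 6, 1, 11, 9, 10, 13, 12, 8]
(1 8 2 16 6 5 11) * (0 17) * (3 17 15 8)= (0 15 8 2 16 6 5 11 1 3 17)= [15, 3, 16, 17, 4, 11, 5, 7, 2, 9, 10, 1, 12, 13, 14, 8, 6, 0]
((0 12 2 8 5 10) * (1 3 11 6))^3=((0 12 2 8 5 10)(1 3 11 6))^3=(0 8)(1 6 11 3)(2 10)(5 12)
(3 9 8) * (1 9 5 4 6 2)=(1 9 8 3 5 4 6 2)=[0, 9, 1, 5, 6, 4, 2, 7, 3, 8]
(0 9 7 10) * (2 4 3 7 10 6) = (0 9 10)(2 4 3 7 6) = [9, 1, 4, 7, 3, 5, 2, 6, 8, 10, 0]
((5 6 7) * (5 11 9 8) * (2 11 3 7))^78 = (11)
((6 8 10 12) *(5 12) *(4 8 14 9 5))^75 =(14)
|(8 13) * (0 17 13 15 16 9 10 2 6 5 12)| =12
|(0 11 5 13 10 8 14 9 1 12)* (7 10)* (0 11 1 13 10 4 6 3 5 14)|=14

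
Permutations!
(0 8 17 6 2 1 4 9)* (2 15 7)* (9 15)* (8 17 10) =(0 17 6 9)(1 4 15 7 2)(8 10) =[17, 4, 1, 3, 15, 5, 9, 2, 10, 0, 8, 11, 12, 13, 14, 7, 16, 6]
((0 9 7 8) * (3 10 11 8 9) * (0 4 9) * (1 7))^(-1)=(0 7 1 9 4 8 11 10 3)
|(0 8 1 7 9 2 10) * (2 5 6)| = |(0 8 1 7 9 5 6 2 10)| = 9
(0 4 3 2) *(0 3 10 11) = (0 4 10 11)(2 3) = [4, 1, 3, 2, 10, 5, 6, 7, 8, 9, 11, 0]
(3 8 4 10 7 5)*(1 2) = (1 2)(3 8 4 10 7 5) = [0, 2, 1, 8, 10, 3, 6, 5, 4, 9, 7]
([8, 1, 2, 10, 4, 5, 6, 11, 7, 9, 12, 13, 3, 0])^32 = [7, 1, 2, 12, 4, 5, 6, 13, 11, 9, 3, 0, 10, 8]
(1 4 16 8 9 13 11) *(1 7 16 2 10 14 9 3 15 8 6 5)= [0, 4, 10, 15, 2, 1, 5, 16, 3, 13, 14, 7, 12, 11, 9, 8, 6]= (1 4 2 10 14 9 13 11 7 16 6 5)(3 15 8)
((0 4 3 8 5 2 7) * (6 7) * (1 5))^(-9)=(8)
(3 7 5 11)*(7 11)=(3 11)(5 7)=[0, 1, 2, 11, 4, 7, 6, 5, 8, 9, 10, 3]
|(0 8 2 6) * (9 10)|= |(0 8 2 6)(9 10)|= 4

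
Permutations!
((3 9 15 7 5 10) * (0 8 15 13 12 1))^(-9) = ((0 8 15 7 5 10 3 9 13 12 1))^(-9) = (0 15 5 3 13 1 8 7 10 9 12)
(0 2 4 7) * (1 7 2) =[1, 7, 4, 3, 2, 5, 6, 0] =(0 1 7)(2 4)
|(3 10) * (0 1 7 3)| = 5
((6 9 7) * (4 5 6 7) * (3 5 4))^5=((3 5 6 9))^5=(3 5 6 9)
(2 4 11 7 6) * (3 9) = (2 4 11 7 6)(3 9) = [0, 1, 4, 9, 11, 5, 2, 6, 8, 3, 10, 7]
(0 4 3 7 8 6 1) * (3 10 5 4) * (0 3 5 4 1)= (0 5 1 3 7 8 6)(4 10)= [5, 3, 2, 7, 10, 1, 0, 8, 6, 9, 4]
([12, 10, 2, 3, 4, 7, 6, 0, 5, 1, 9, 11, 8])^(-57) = [5, 1, 2, 3, 4, 12, 6, 8, 0, 9, 10, 11, 7]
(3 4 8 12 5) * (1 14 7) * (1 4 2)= (1 14 7 4 8 12 5 3 2)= [0, 14, 1, 2, 8, 3, 6, 4, 12, 9, 10, 11, 5, 13, 7]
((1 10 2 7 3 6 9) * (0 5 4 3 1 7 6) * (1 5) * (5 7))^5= (0 9 1 5 10 4 2 3 6)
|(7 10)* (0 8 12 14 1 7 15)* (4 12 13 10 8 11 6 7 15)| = 12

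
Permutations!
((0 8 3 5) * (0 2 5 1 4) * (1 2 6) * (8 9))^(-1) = ((0 9 8 3 2 5 6 1 4))^(-1) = (0 4 1 6 5 2 3 8 9)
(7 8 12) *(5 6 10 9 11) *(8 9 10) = (5 6 8 12 7 9 11) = [0, 1, 2, 3, 4, 6, 8, 9, 12, 11, 10, 5, 7]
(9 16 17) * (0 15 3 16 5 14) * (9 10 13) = (0 15 3 16 17 10 13 9 5 14) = [15, 1, 2, 16, 4, 14, 6, 7, 8, 5, 13, 11, 12, 9, 0, 3, 17, 10]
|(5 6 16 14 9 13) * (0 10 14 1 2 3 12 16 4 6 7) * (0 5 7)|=|(0 10 14 9 13 7 5)(1 2 3 12 16)(4 6)|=70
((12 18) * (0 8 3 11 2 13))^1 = ((0 8 3 11 2 13)(12 18))^1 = (0 8 3 11 2 13)(12 18)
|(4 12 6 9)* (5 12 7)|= |(4 7 5 12 6 9)|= 6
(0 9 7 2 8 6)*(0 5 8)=(0 9 7 2)(5 8 6)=[9, 1, 0, 3, 4, 8, 5, 2, 6, 7]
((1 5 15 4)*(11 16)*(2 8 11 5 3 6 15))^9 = ((1 3 6 15 4)(2 8 11 16 5))^9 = (1 4 15 6 3)(2 5 16 11 8)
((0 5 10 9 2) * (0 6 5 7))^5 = (10)(0 7)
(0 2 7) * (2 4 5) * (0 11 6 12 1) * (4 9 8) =(0 9 8 4 5 2 7 11 6 12 1) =[9, 0, 7, 3, 5, 2, 12, 11, 4, 8, 10, 6, 1]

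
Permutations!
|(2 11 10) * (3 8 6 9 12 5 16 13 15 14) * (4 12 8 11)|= |(2 4 12 5 16 13 15 14 3 11 10)(6 9 8)|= 33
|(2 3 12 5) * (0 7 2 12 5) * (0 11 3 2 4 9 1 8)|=|(0 7 4 9 1 8)(3 5 12 11)|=12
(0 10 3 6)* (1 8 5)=(0 10 3 6)(1 8 5)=[10, 8, 2, 6, 4, 1, 0, 7, 5, 9, 3]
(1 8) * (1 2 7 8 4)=(1 4)(2 7 8)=[0, 4, 7, 3, 1, 5, 6, 8, 2]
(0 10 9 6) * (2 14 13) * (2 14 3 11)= (0 10 9 6)(2 3 11)(13 14)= [10, 1, 3, 11, 4, 5, 0, 7, 8, 6, 9, 2, 12, 14, 13]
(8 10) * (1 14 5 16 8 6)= (1 14 5 16 8 10 6)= [0, 14, 2, 3, 4, 16, 1, 7, 10, 9, 6, 11, 12, 13, 5, 15, 8]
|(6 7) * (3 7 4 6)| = 2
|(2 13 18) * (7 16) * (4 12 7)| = 12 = |(2 13 18)(4 12 7 16)|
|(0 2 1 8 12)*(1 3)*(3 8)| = 4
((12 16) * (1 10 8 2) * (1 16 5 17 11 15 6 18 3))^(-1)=((1 10 8 2 16 12 5 17 11 15 6 18 3))^(-1)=(1 3 18 6 15 11 17 5 12 16 2 8 10)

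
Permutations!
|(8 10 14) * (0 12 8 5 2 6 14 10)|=12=|(0 12 8)(2 6 14 5)|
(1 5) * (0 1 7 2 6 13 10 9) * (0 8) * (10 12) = (0 1 5 7 2 6 13 12 10 9 8) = [1, 5, 6, 3, 4, 7, 13, 2, 0, 8, 9, 11, 10, 12]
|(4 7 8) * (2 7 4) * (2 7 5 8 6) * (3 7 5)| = 4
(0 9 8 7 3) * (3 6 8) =(0 9 3)(6 8 7) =[9, 1, 2, 0, 4, 5, 8, 6, 7, 3]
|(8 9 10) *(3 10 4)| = 5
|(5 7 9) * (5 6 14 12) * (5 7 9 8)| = 7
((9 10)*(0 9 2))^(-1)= (0 2 10 9)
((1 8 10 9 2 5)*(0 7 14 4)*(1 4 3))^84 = ((0 7 14 3 1 8 10 9 2 5 4))^84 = (0 9 3 4 10 14 5 8 7 2 1)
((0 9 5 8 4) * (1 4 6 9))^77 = ((0 1 4)(5 8 6 9))^77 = (0 4 1)(5 8 6 9)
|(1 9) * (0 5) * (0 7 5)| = 2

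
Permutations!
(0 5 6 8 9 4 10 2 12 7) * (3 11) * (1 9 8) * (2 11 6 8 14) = (0 5 8 14 2 12 7)(1 9 4 10 11 3 6) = [5, 9, 12, 6, 10, 8, 1, 0, 14, 4, 11, 3, 7, 13, 2]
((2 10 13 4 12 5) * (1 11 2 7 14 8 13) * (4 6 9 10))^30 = ((1 11 2 4 12 5 7 14 8 13 6 9 10))^30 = (1 12 8 10 4 14 9 2 7 6 11 5 13)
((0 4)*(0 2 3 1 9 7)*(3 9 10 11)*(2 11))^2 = ((0 4 11 3 1 10 2 9 7))^2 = (0 11 1 2 7 4 3 10 9)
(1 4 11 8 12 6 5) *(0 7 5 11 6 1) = (0 7 5)(1 4 6 11 8 12) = [7, 4, 2, 3, 6, 0, 11, 5, 12, 9, 10, 8, 1]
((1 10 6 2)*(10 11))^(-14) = (1 11 10 6 2)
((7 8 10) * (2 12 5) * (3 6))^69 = (12)(3 6)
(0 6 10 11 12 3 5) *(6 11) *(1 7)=[11, 7, 2, 5, 4, 0, 10, 1, 8, 9, 6, 12, 3]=(0 11 12 3 5)(1 7)(6 10)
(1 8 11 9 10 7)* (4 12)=[0, 8, 2, 3, 12, 5, 6, 1, 11, 10, 7, 9, 4]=(1 8 11 9 10 7)(4 12)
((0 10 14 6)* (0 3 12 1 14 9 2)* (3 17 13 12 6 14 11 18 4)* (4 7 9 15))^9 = (0 1 4 7 17)(2 12 15 18 6)(3 9 13 10 11)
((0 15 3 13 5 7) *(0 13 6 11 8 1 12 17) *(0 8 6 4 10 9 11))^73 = (0 15 3 4 10 9 11 6)(1 12 17 8)(5 7 13)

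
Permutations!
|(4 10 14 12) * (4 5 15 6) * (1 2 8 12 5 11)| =|(1 2 8 12 11)(4 10 14 5 15 6)| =30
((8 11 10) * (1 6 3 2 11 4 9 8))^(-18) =((1 6 3 2 11 10)(4 9 8))^(-18) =(11)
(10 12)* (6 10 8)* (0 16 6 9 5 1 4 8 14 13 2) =(0 16 6 10 12 14 13 2)(1 4 8 9 5) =[16, 4, 0, 3, 8, 1, 10, 7, 9, 5, 12, 11, 14, 2, 13, 15, 6]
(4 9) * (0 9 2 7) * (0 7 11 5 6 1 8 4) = [9, 8, 11, 3, 2, 6, 1, 7, 4, 0, 10, 5] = (0 9)(1 8 4 2 11 5 6)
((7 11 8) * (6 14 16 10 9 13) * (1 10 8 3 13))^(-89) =(1 10 9)(3 11 7 8 16 14 6 13)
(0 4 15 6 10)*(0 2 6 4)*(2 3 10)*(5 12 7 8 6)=[0, 1, 5, 10, 15, 12, 2, 8, 6, 9, 3, 11, 7, 13, 14, 4]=(2 5 12 7 8 6)(3 10)(4 15)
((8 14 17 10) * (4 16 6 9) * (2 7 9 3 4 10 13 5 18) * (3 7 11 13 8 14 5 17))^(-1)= (2 18 5 8 17 13 11)(3 14 10 9 7 6 16 4)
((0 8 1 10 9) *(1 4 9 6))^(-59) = (0 8 4 9)(1 10 6)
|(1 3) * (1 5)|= 3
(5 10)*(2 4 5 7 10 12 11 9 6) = [0, 1, 4, 3, 5, 12, 2, 10, 8, 6, 7, 9, 11] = (2 4 5 12 11 9 6)(7 10)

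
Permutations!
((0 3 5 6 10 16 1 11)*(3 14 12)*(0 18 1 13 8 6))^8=((0 14 12 3 5)(1 11 18)(6 10 16 13 8))^8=(0 3 14 5 12)(1 18 11)(6 13 10 8 16)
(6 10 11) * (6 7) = (6 10 11 7) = [0, 1, 2, 3, 4, 5, 10, 6, 8, 9, 11, 7]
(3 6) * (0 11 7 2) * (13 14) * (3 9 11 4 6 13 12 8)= [4, 1, 0, 13, 6, 5, 9, 2, 3, 11, 10, 7, 8, 14, 12]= (0 4 6 9 11 7 2)(3 13 14 12 8)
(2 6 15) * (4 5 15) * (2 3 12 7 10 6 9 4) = (2 9 4 5 15 3 12 7 10 6) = [0, 1, 9, 12, 5, 15, 2, 10, 8, 4, 6, 11, 7, 13, 14, 3]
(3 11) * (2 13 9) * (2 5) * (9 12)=(2 13 12 9 5)(3 11)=[0, 1, 13, 11, 4, 2, 6, 7, 8, 5, 10, 3, 9, 12]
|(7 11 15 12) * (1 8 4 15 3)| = |(1 8 4 15 12 7 11 3)| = 8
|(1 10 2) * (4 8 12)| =|(1 10 2)(4 8 12)| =3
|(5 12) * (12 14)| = |(5 14 12)| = 3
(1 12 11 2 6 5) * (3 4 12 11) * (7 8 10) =[0, 11, 6, 4, 12, 1, 5, 8, 10, 9, 7, 2, 3] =(1 11 2 6 5)(3 4 12)(7 8 10)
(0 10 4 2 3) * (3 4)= (0 10 3)(2 4)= [10, 1, 4, 0, 2, 5, 6, 7, 8, 9, 3]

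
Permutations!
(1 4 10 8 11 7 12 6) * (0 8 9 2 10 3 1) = [8, 4, 10, 1, 3, 5, 0, 12, 11, 2, 9, 7, 6] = (0 8 11 7 12 6)(1 4 3)(2 10 9)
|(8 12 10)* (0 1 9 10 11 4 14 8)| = 20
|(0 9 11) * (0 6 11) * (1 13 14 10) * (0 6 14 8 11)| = |(0 9 6)(1 13 8 11 14 10)| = 6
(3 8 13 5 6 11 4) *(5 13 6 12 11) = (13)(3 8 6 5 12 11 4) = [0, 1, 2, 8, 3, 12, 5, 7, 6, 9, 10, 4, 11, 13]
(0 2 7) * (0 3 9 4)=(0 2 7 3 9 4)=[2, 1, 7, 9, 0, 5, 6, 3, 8, 4]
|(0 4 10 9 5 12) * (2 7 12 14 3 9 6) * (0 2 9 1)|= |(0 4 10 6 9 5 14 3 1)(2 7 12)|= 9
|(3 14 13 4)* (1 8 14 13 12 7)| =|(1 8 14 12 7)(3 13 4)| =15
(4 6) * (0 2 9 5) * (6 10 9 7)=(0 2 7 6 4 10 9 5)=[2, 1, 7, 3, 10, 0, 4, 6, 8, 5, 9]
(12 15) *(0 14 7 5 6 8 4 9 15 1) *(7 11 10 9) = (0 14 11 10 9 15 12 1)(4 7 5 6 8) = [14, 0, 2, 3, 7, 6, 8, 5, 4, 15, 9, 10, 1, 13, 11, 12]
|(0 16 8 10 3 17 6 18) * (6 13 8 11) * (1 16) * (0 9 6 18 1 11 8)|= |(0 11 18 9 6 1 16 8 10 3 17 13)|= 12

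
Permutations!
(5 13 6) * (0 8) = (0 8)(5 13 6) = [8, 1, 2, 3, 4, 13, 5, 7, 0, 9, 10, 11, 12, 6]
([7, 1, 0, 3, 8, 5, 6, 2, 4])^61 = [7, 1, 0, 3, 8, 5, 6, 2, 4]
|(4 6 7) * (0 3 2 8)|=12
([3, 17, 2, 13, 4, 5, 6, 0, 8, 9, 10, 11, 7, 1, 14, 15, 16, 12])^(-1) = (0 7 12 17 1 13 3)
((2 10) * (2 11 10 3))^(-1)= (2 3)(10 11)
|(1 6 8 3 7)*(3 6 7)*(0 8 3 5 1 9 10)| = |(0 8 6 3 5 1 7 9 10)| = 9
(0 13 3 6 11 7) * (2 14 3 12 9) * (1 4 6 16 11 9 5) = (0 13 12 5 1 4 6 9 2 14 3 16 11 7) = [13, 4, 14, 16, 6, 1, 9, 0, 8, 2, 10, 7, 5, 12, 3, 15, 11]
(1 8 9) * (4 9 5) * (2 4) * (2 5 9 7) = (1 8 9)(2 4 7) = [0, 8, 4, 3, 7, 5, 6, 2, 9, 1]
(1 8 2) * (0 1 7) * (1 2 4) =(0 2 7)(1 8 4) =[2, 8, 7, 3, 1, 5, 6, 0, 4]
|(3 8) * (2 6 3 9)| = |(2 6 3 8 9)| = 5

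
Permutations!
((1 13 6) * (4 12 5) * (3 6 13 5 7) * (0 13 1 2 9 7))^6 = ((0 13 1 5 4 12)(2 9 7 3 6))^6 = (13)(2 9 7 3 6)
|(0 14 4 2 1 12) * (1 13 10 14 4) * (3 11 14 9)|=|(0 4 2 13 10 9 3 11 14 1 12)|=11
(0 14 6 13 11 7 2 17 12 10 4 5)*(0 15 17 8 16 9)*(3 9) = (0 14 6 13 11 7 2 8 16 3 9)(4 5 15 17 12 10) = [14, 1, 8, 9, 5, 15, 13, 2, 16, 0, 4, 7, 10, 11, 6, 17, 3, 12]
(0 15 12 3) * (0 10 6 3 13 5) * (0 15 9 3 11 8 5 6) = (0 9 3 10)(5 15 12 13 6 11 8) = [9, 1, 2, 10, 4, 15, 11, 7, 5, 3, 0, 8, 13, 6, 14, 12]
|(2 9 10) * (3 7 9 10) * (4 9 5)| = |(2 10)(3 7 5 4 9)| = 10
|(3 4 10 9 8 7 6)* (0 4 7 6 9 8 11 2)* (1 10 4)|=|(0 1 10 8 6 3 7 9 11 2)|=10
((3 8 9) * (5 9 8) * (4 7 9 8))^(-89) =((3 5 8 4 7 9))^(-89) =(3 5 8 4 7 9)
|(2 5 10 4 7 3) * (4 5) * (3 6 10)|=|(2 4 7 6 10 5 3)|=7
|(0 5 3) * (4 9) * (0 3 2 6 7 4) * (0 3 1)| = |(0 5 2 6 7 4 9 3 1)| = 9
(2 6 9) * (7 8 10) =(2 6 9)(7 8 10) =[0, 1, 6, 3, 4, 5, 9, 8, 10, 2, 7]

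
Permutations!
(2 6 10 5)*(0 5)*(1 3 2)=[5, 3, 6, 2, 4, 1, 10, 7, 8, 9, 0]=(0 5 1 3 2 6 10)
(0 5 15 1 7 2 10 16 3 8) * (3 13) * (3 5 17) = (0 17 3 8)(1 7 2 10 16 13 5 15) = [17, 7, 10, 8, 4, 15, 6, 2, 0, 9, 16, 11, 12, 5, 14, 1, 13, 3]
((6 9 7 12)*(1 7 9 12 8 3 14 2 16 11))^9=(1 7 8 3 14 2 16 11)(6 12)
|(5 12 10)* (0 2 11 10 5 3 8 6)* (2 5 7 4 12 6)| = |(0 5 6)(2 11 10 3 8)(4 12 7)| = 15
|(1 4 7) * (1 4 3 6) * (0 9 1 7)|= 7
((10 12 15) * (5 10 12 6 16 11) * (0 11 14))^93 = ((0 11 5 10 6 16 14)(12 15))^93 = (0 5 6 14 11 10 16)(12 15)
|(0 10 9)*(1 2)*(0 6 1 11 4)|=|(0 10 9 6 1 2 11 4)|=8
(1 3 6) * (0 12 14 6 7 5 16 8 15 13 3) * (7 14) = [12, 0, 2, 14, 4, 16, 1, 5, 15, 9, 10, 11, 7, 3, 6, 13, 8] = (0 12 7 5 16 8 15 13 3 14 6 1)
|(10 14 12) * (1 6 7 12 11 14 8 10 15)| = 10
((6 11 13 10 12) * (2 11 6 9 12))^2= ((2 11 13 10)(9 12))^2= (2 13)(10 11)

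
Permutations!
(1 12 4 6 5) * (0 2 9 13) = (0 2 9 13)(1 12 4 6 5) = [2, 12, 9, 3, 6, 1, 5, 7, 8, 13, 10, 11, 4, 0]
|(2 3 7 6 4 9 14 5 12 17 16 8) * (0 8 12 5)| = |(0 8 2 3 7 6 4 9 14)(12 17 16)| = 9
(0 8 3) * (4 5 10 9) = (0 8 3)(4 5 10 9) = [8, 1, 2, 0, 5, 10, 6, 7, 3, 4, 9]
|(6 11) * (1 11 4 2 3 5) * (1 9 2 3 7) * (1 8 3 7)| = 10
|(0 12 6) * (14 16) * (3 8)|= 6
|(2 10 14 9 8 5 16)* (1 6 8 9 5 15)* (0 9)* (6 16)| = 18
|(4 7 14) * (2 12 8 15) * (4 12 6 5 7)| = 8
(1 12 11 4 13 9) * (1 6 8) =(1 12 11 4 13 9 6 8) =[0, 12, 2, 3, 13, 5, 8, 7, 1, 6, 10, 4, 11, 9]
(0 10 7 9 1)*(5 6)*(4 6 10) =[4, 0, 2, 3, 6, 10, 5, 9, 8, 1, 7] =(0 4 6 5 10 7 9 1)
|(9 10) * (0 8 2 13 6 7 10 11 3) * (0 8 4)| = 18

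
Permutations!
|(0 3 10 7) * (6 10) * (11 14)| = 10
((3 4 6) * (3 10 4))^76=((4 6 10))^76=(4 6 10)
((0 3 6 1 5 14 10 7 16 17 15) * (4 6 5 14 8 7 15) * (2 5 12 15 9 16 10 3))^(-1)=(0 15 12 3 14 1 6 4 17 16 9 10 7 8 5 2)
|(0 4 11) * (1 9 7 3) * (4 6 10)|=|(0 6 10 4 11)(1 9 7 3)|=20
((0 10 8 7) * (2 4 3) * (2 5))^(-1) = (0 7 8 10)(2 5 3 4)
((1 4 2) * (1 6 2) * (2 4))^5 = ((1 2 6 4))^5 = (1 2 6 4)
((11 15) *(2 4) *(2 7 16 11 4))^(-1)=((4 7 16 11 15))^(-1)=(4 15 11 16 7)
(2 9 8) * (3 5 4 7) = [0, 1, 9, 5, 7, 4, 6, 3, 2, 8] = (2 9 8)(3 5 4 7)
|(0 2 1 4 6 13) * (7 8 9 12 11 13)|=|(0 2 1 4 6 7 8 9 12 11 13)|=11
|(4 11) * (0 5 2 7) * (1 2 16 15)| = 14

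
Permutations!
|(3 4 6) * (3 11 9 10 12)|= |(3 4 6 11 9 10 12)|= 7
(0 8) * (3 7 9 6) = [8, 1, 2, 7, 4, 5, 3, 9, 0, 6] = (0 8)(3 7 9 6)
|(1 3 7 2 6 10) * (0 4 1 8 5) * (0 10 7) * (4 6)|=21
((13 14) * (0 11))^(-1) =(0 11)(13 14)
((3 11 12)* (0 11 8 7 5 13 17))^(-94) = (0 7 11 5 12 13 3 17 8) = ((0 11 12 3 8 7 5 13 17))^(-94)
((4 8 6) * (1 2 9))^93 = (9)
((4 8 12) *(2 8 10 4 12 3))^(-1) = ((12)(2 8 3)(4 10))^(-1) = (12)(2 3 8)(4 10)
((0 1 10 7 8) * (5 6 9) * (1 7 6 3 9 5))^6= (10)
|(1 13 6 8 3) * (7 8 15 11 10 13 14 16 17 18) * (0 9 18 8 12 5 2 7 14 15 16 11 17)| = 180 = |(0 9 18 14 11 10 13 6 16)(1 15 17 8 3)(2 7 12 5)|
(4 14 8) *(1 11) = [0, 11, 2, 3, 14, 5, 6, 7, 4, 9, 10, 1, 12, 13, 8] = (1 11)(4 14 8)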